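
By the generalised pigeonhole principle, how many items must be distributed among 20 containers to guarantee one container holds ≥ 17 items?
n = (17 − 1)·20 + 1 = 321

By the generalised pigeonhole principle, to guarantee some box contains ≥ r objects we need more than (r − 1) · k objects total. Threshold: n = (r − 1) · k + 1. With r = 17 and k = 20: n = 16 · 20 + 1 = 320 + 1 = 321. For n = 320 = 16 · 20, we can put exactly 16 objects in every box, avoiding 17 in any single one — so 321 is tight.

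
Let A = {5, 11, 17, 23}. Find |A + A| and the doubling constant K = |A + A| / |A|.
K = |A + A| / |A| = 7/4

Enumerate A + A = {a + b : a, b ∈ A}. With |A| = 4, there are |A|^2 = 16 ordered sum pairs; collecting distinct values, A + A = {10, 16, 22, 28, 34, 40, 46}, so |A + A| = 7. Thus K = 7/4. Here |A + A| = 2|A| − 1 = 7, the minimum possible — so K = 7/4 is minimal, which holds iff A is an arithmetic progression.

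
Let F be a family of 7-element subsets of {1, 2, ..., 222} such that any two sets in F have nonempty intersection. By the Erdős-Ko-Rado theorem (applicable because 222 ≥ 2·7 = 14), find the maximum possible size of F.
max |F| = C(221, 6) = 151111164204

Erdős-Ko-Rado (1961): when n ≥ 2k, max |F| = C(n−1, k−1). The bound is attained by the star {A : i ∈ A} for any fixed i ∈ [n]. Here C(222−1, 7−1) = C(221, 6) = 151111164204.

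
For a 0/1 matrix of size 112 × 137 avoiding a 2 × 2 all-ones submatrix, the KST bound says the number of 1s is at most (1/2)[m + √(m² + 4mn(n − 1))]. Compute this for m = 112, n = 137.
z(112, 137; 2, 2) ≤ (1/2)[112 + √(112² + 4·112·137·136)] = (1/2)[112 + √8359680] = 1501.6556

Kővári–Sós–Turán: let r_1, ..., r_112 be the row sums and z = Σ r_i the total number of 1s. Each pair of columns can share at most one row with both entries 1 (else a 2×2 all-ones block appears), so Σ_i C(r_i, 2) ≤ C(137, 2) = 9316. By convexity Σ_i C(r_i, 2) ≥ 112·C(z/112, 2) = z(z − 112)/(2·112), giving z² − 112z − 112·137·136 ≤ 0 and hence z ≤ (1/2)[112 + √(12544 + 4·2086784)] = (1/2)[112 + √8359680] ≈ (1/2)(112 + 2891.3111) = 1501.6556.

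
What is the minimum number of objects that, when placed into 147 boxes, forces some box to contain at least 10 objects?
n = (10 − 1)·147 + 1 = 1324

By the generalised pigeonhole principle, to guarantee some box contains ≥ r objects we need more than (r − 1) · k objects total. Threshold: n = (r − 1) · k + 1. With r = 10 and k = 147: n = 9 · 147 + 1 = 1323 + 1 = 1324. For n = 1323 = 9 · 147, we can put exactly 9 objects in every box, avoiding 10 in any single one — so 1324 is tight.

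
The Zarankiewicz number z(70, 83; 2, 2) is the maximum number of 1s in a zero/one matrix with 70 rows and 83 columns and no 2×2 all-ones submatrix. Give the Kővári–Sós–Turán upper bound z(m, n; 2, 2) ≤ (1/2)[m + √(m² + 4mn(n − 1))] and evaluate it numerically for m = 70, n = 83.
z(70, 83; 2, 2) ≤ (1/2)[70 + √(70² + 4·70·83·82)] = (1/2)[70 + √1910580] = 726.1187

Kővári–Sós–Turán: let r_1, ..., r_70 be the row sums and z = Σ r_i the total number of 1s. Each pair of columns can share at most one row with both entries 1 (else a 2×2 all-ones block appears), so Σ_i C(r_i, 2) ≤ C(83, 2) = 3403. By convexity Σ_i C(r_i, 2) ≥ 70·C(z/70, 2) = z(z − 70)/(2·70), giving z² − 70z − 70·83·82 ≤ 0 and hence z ≤ (1/2)[70 + √(4900 + 4·476420)] = (1/2)[70 + √1910580] ≈ (1/2)(70 + 1382.2373) = 726.1187.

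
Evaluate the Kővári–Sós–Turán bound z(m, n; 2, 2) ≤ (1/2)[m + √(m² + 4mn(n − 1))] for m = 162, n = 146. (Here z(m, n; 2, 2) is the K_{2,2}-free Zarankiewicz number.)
z(162, 146; 2, 2) ≤ (1/2)[162 + √(162² + 4·162·146·145)] = (1/2)[162 + √13744404] = 1934.6723

Kővári–Sós–Turán: let r_1, ..., r_162 be the row sums and z = Σ r_i the total number of 1s. Each pair of columns can share at most one row with both entries 1 (else a 2×2 all-ones block appears), so Σ_i C(r_i, 2) ≤ C(146, 2) = 10585. By convexity Σ_i C(r_i, 2) ≥ 162·C(z/162, 2) = z(z − 162)/(2·162), giving z² − 162z − 162·146·145 ≤ 0 and hence z ≤ (1/2)[162 + √(26244 + 4·3429540)] = (1/2)[162 + √13744404] ≈ (1/2)(162 + 3707.3446) = 1934.6723.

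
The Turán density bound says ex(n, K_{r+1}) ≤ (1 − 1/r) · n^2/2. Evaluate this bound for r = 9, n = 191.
Turán density bound = (8/9) · 191^2/2 = 145924/9 ≈ 16213.7778

Turán's theorem: ex(n, K_{r+1}) is achieved by the complete r-partite Turán graph T(n, r) with parts as balanced as possible, and is at most (1 − 1/r) · n^2/2. For r = 9, n = 191: the density bound is (8/9) · 36481/2 = 145924/9 ≈ 16213.7778. The integer-valued extremum is e(T(191, 9)) = 16213, which is strictly less than the density bound 145924/9 since 9 ∤ 191 (the parts of T(191, 9) cannot all be equal).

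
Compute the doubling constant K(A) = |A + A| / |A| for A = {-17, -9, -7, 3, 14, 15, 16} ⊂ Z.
K = |A + A| / |A| = 24/7

Enumerate A + A = {a + b : a, b ∈ A}. With |A| = 7, there are |A|^2 = 49 ordered sum pairs; collecting distinct values, A + A = {-34, -26, -24, -18, -16, -14, -6, -4, -3, -2, -1, 5, 6, 7, 8, 9, 17, 18, 19, 28, 29, 30, 31, 32}, so |A + A| = 24. Thus K = 24/7. For comparison, the minimum possible |A + A| over all 7-element sets is 2·7 − 1 = 13 (so min K = 13/7), attained only by arithmetic progressions.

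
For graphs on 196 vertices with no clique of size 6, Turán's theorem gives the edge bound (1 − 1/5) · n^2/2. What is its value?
Turán density bound = (4/5) · 196^2/2 = 76832/5 ≈ 15366.4

Turán's theorem: ex(n, K_{r+1}) is achieved by the complete r-partite Turán graph T(n, r) with parts as balanced as possible, and is at most (1 − 1/r) · n^2/2. For r = 5, n = 196: the density bound is (4/5) · 38416/2 = 76832/5 ≈ 15366.4. The integer-valued extremum is e(T(196, 5)) = 15366, which is strictly less than the density bound 76832/5 since 5 ∤ 196 (the parts of T(196, 5) cannot all be equal).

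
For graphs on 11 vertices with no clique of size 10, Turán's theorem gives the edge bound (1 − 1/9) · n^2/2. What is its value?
Turán density bound = (8/9) · 11^2/2 = 484/9 ≈ 53.7778

Turán's theorem: ex(n, K_{r+1}) is achieved by the complete r-partite Turán graph T(n, r) with parts as balanced as possible, and is at most (1 − 1/r) · n^2/2. For r = 9, n = 11: the density bound is (8/9) · 121/2 = 484/9 ≈ 53.7778. The integer-valued extremum is e(T(11, 9)) = 53, which is strictly less than the density bound 484/9 since 9 ∤ 11 (the parts of T(11, 9) cannot all be equal).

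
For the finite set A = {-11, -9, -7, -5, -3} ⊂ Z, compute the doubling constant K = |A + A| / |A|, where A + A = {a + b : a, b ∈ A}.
K = |A + A| / |A| = 9/5

Enumerate A + A = {a + b : a, b ∈ A}. With |A| = 5, there are |A|^2 = 25 ordered sum pairs; collecting distinct values, A + A = {-22, -20, -18, -16, -14, -12, -10, -8, -6}, so |A + A| = 9. Thus K = 9/5. Here |A + A| = 2|A| − 1 = 9, the minimum possible — so K = 9/5 is minimal, which holds iff A is an arithmetic progression.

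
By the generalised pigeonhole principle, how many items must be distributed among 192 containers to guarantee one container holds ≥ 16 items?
n = (16 − 1)·192 + 1 = 2881

By the generalised pigeonhole principle, to guarantee some box contains ≥ r objects we need more than (r − 1) · k objects total. Threshold: n = (r − 1) · k + 1. With r = 16 and k = 192: n = 15 · 192 + 1 = 2880 + 1 = 2881. For n = 2880 = 15 · 192, we can put exactly 15 objects in every box, avoiding 16 in any single one — so 2881 is tight.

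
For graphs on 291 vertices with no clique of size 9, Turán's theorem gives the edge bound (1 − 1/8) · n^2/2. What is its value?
Turán density bound = (7/8) · 291^2/2 = 592767/16 ≈ 37047.9375

Turán's theorem: ex(n, K_{r+1}) is achieved by the complete r-partite Turán graph T(n, r) with parts as balanced as possible, and is at most (1 − 1/r) · n^2/2. For r = 8, n = 291: the density bound is (7/8) · 84681/2 = 592767/16 ≈ 37047.9375. The integer-valued extremum is e(T(291, 8)) = 37047, which is strictly less than the density bound 592767/16 since 8 ∤ 291 (the parts of T(291, 8) cannot all be equal).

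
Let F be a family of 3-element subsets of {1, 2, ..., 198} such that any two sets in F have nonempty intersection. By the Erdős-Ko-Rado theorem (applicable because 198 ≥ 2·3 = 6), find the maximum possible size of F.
max |F| = C(197, 2) = 19306

The Erdős-Ko-Rado theorem states: for n ≥ 2k, an intersecting family of k-subsets of an n-element set has size at most C(n − 1, k − 1), with equality for 'star' families {A ⊆ [n] : |A| = k, i ∈ A} (fix an element i). For n = 198, k = 3: C(197, 2) = 19306.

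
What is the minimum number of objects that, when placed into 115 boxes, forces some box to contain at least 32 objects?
n = (32 − 1)·115 + 1 = 3566

By the generalised pigeonhole principle, to guarantee some box contains ≥ r objects we need more than (r − 1) · k objects total. Threshold: n = (r − 1) · k + 1. With r = 32 and k = 115: n = 31 · 115 + 1 = 3565 + 1 = 3566. For n = 3565 = 31 · 115, we can put exactly 31 objects in every box, avoiding 32 in any single one — so 3566 is tight.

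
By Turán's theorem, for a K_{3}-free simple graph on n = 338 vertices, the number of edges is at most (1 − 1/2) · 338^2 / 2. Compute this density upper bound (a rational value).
Turán density bound = (1/2) · 338^2/2 = 28561

Turán's theorem: ex(n, K_{r+1}) is achieved by the complete r-partite Turán graph T(n, r) with parts as balanced as possible, and is at most (1 − 1/r) · n^2/2. For r = 2, n = 338: the density bound is (1/2) · 114244/2 = 28561. Since 2 ∣ 338, the Turán graph T(338, 2) has parts of equal size 169, and its edge count e(T(338, 2)) = 28561 attains the density bound exactly.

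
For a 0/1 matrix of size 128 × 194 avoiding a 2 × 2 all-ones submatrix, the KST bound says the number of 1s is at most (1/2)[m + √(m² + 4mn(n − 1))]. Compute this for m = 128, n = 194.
z(128, 194; 2, 2) ≤ (1/2)[128 + √(128² + 4·128·194·193)] = (1/2)[128 + √19186688] = 2254.1306

Kővári–Sós–Turán: let r_1, ..., r_128 be the row sums and z = Σ r_i the total number of 1s. Each pair of columns can share at most one row with both entries 1 (else a 2×2 all-ones block appears), so Σ_i C(r_i, 2) ≤ C(194, 2) = 18721. By convexity Σ_i C(r_i, 2) ≥ 128·C(z/128, 2) = z(z − 128)/(2·128), giving z² − 128z − 128·194·193 ≤ 0 and hence z ≤ (1/2)[128 + √(16384 + 4·4792576)] = (1/2)[128 + √19186688] ≈ (1/2)(128 + 4380.2612) = 2254.1306.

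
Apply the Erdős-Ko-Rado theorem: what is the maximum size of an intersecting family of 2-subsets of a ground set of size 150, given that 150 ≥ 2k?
max |F| = C(149, 1) = 149

Erdős-Ko-Rado (1961): when n ≥ 2k, max |F| = C(n−1, k−1). The bound is attained by the star {A : i ∈ A} for any fixed i ∈ [n]. Here C(150−1, 2−1) = C(149, 1) = 149.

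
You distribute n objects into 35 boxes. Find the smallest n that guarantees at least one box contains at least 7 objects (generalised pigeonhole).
n = (7 − 1)·35 + 1 = 211

By the generalised pigeonhole principle, to guarantee some box contains ≥ r objects we need more than (r − 1) · k objects total. Threshold: n = (r − 1) · k + 1. With r = 7 and k = 35: n = 6 · 35 + 1 = 210 + 1 = 211. For n = 210 = 6 · 35, we can put exactly 6 objects in every box, avoiding 7 in any single one — so 211 is tight.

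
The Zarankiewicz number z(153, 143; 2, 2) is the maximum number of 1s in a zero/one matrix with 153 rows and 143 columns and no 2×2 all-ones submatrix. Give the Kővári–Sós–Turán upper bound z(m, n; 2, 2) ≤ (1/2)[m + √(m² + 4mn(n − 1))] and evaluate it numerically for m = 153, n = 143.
z(153, 143; 2, 2) ≤ (1/2)[153 + √(153² + 4·153·143·142)] = (1/2)[153 + √12450681] = 1840.7761

Kővári–Sós–Turán: let r_1, ..., r_153 be the row sums and z = Σ r_i the total number of 1s. Each pair of columns can share at most one row with both entries 1 (else a 2×2 all-ones block appears), so Σ_i C(r_i, 2) ≤ C(143, 2) = 10153. By convexity Σ_i C(r_i, 2) ≥ 153·C(z/153, 2) = z(z − 153)/(2·153), giving z² − 153z − 153·143·142 ≤ 0 and hence z ≤ (1/2)[153 + √(23409 + 4·3106818)] = (1/2)[153 + √12450681] ≈ (1/2)(153 + 3528.5523) = 1840.7761.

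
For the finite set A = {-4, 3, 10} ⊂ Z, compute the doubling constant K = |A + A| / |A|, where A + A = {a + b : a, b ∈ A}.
K = |A + A| / |A| = 5/3

Enumerate A + A = {a + b : a, b ∈ A}. With |A| = 3, there are |A|^2 = 9 ordered sum pairs; collecting distinct values, A + A = {-8, -1, 6, 13, 20}, so |A + A| = 5. Thus K = 5/3. Here |A + A| = 2|A| − 1 = 5, the minimum possible — so K = 5/3 is minimal, which holds iff A is an arithmetic progression.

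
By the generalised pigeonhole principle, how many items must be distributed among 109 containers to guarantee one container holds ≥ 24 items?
n = (24 − 1)·109 + 1 = 2508

By the generalised pigeonhole principle, to guarantee some box contains ≥ r objects we need more than (r − 1) · k objects total. Threshold: n = (r − 1) · k + 1. With r = 24 and k = 109: n = 23 · 109 + 1 = 2507 + 1 = 2508. For n = 2507 = 23 · 109, we can put exactly 23 objects in every box, avoiding 24 in any single one — so 2508 is tight.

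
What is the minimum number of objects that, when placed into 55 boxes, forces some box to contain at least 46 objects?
n = (46 − 1)·55 + 1 = 2476

By the generalised pigeonhole principle, to guarantee some box contains ≥ r objects we need more than (r − 1) · k objects total. Threshold: n = (r − 1) · k + 1. With r = 46 and k = 55: n = 45 · 55 + 1 = 2475 + 1 = 2476. For n = 2475 = 45 · 55, we can put exactly 45 objects in every box, avoiding 46 in any single one — so 2476 is tight.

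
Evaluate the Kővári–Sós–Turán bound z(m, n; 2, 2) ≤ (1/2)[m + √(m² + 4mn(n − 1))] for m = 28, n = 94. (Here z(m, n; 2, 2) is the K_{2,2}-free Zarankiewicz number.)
z(28, 94; 2, 2) ≤ (1/2)[28 + √(28² + 4·28·94·93)] = (1/2)[28 + √979888] = 508.9465

Kővári–Sós–Turán: let r_1, ..., r_28 be the row sums and z = Σ r_i the total number of 1s. Each pair of columns can share at most one row with both entries 1 (else a 2×2 all-ones block appears), so Σ_i C(r_i, 2) ≤ C(94, 2) = 4371. By convexity Σ_i C(r_i, 2) ≥ 28·C(z/28, 2) = z(z − 28)/(2·28), giving z² − 28z − 28·94·93 ≤ 0 and hence z ≤ (1/2)[28 + √(784 + 4·244776)] = (1/2)[28 + √979888] ≈ (1/2)(28 + 989.8929) = 508.9465.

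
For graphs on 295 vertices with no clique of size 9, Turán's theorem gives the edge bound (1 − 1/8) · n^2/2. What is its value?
Turán density bound = (7/8) · 295^2/2 = 609175/16 ≈ 38073.4375

Turán's theorem: ex(n, K_{r+1}) is achieved by the complete r-partite Turán graph T(n, r) with parts as balanced as possible, and is at most (1 − 1/r) · n^2/2. For r = 8, n = 295: the density bound is (7/8) · 87025/2 = 609175/16 ≈ 38073.4375. The integer-valued extremum is e(T(295, 8)) = 38073, which is strictly less than the density bound 609175/16 since 8 ∤ 295 (the parts of T(295, 8) cannot all be equal).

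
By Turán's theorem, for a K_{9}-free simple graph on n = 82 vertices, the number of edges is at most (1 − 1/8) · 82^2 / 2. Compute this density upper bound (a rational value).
Turán density bound = (7/8) · 82^2/2 = 11767/4 ≈ 2941.75

Turán's theorem: ex(n, K_{r+1}) is achieved by the complete r-partite Turán graph T(n, r) with parts as balanced as possible, and is at most (1 − 1/r) · n^2/2. For r = 8, n = 82: the density bound is (7/8) · 6724/2 = 11767/4 ≈ 2941.75. The integer-valued extremum is e(T(82, 8)) = 2941, which is strictly less than the density bound 11767/4 since 8 ∤ 82 (the parts of T(82, 8) cannot all be equal).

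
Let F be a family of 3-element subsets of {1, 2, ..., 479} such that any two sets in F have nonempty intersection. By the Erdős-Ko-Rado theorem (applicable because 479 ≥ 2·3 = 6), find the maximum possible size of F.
max |F| = C(478, 2) = 114003

Erdős-Ko-Rado (1961): when n ≥ 2k, max |F| = C(n−1, k−1). The bound is attained by the star {A : i ∈ A} for any fixed i ∈ [n]. Here C(479−1, 3−1) = C(478, 2) = 114003.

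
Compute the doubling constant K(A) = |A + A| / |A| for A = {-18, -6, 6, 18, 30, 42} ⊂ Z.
K = |A + A| / |A| = 11/6

Enumerate A + A = {a + b : a, b ∈ A}. With |A| = 6, there are |A|^2 = 36 ordered sum pairs; collecting distinct values, A + A = {-36, -24, -12, 0, 12, 24, 36, 48, 60, 72, 84}, so |A + A| = 11. Thus K = 11/6. Here |A + A| = 2|A| − 1 = 11, the minimum possible — so K = 11/6 is minimal, which holds iff A is an arithmetic progression.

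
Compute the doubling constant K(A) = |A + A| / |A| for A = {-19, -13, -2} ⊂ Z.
K = |A + A| / |A| = 6/3 = 2

Enumerate A + A = {a + b : a, b ∈ A}. With |A| = 3, there are |A|^2 = 9 ordered sum pairs; collecting distinct values, A + A = {-38, -32, -26, -21, -15, -4}, so |A + A| = 6. Thus K = 6/3 = 2. For comparison, the minimum possible |A + A| over all 3-element sets is 2·3 − 1 = 5 (so min K = 5/3), attained only by arithmetic progressions.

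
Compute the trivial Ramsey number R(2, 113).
R(2, 113) = 113

R(2, k) = k for all k ≥ 2: in a 2-colouring of K_k, either some edge is red (a red K_2) or all edges are blue (a blue K_k). And K_{112} coloured all-blue has no blue K_113, so R(2, 113) > 112. Hence R(2, 113) = 113.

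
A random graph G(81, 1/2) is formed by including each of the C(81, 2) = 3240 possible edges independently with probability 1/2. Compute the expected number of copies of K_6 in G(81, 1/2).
E[# K_6] = C(81, 6) · (1/2)^C(6, 2) = 324540216 / 2^15 = 40567527/4096 ≈ 9904.181396

For each 6-subset S of vertices (there are C(81, 6) = 324540216 such S), let X_S = 1 if S induces a K_6 (all C(6, 2) = 15 edges present). Then P(X_S = 1) = (1/2)^15 = 1/32768. By linearity of expectation, E[# K_6] = C(81, 6) · (1/2)^15 = 324540216 / 32768 = 40567527/4096 ≈ 9904.181396.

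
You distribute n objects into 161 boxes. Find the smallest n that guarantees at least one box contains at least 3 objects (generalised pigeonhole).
n = (3 − 1)·161 + 1 = 323

By the generalised pigeonhole principle, to guarantee some box contains ≥ r objects we need more than (r − 1) · k objects total. Threshold: n = (r − 1) · k + 1. With r = 3 and k = 161: n = 2 · 161 + 1 = 322 + 1 = 323. For n = 322 = 2 · 161, we can put exactly 2 objects in every box, avoiding 3 in any single one — so 323 is tight.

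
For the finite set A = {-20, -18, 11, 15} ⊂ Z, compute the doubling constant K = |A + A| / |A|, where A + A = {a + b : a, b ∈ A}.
K = |A + A| / |A| = 10/4 = 5/2

Enumerate A + A = {a + b : a, b ∈ A}. With |A| = 4, there are |A|^2 = 16 ordered sum pairs; collecting distinct values, A + A = {-40, -38, -36, -9, -7, -5, -3, 22, 26, 30}, so |A + A| = 10. Thus K = 10/4 = 5/2. For comparison, the minimum possible |A + A| over all 4-element sets is 2·4 − 1 = 7 (so min K = 7/4), attained only by arithmetic progressions.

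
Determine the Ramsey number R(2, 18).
R(2, 18) = 18

R(2, k) = k for all k ≥ 2: in a 2-colouring of K_k, either some edge is red (a red K_2) or all edges are blue (a blue K_k). And K_{17} coloured all-blue has no blue K_18, so R(2, 18) > 17. Hence R(2, 18) = 18.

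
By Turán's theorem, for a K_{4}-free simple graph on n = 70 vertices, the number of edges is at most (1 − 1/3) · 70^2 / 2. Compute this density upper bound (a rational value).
Turán density bound = (2/3) · 70^2/2 = 4900/3 ≈ 1633.3333

Turán's theorem: ex(n, K_{r+1}) is achieved by the complete r-partite Turán graph T(n, r) with parts as balanced as possible, and is at most (1 − 1/r) · n^2/2. For r = 3, n = 70: the density bound is (2/3) · 4900/2 = 4900/3 ≈ 1633.3333. The integer-valued extremum is e(T(70, 3)) = 1633, which is strictly less than the density bound 4900/3 since 3 ∤ 70 (the parts of T(70, 3) cannot all be equal).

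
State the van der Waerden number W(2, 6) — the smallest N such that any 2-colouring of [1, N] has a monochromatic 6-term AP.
W(2, 6) = 1132

This is a classical value, W(2, 6) = 1132, established by combining an explicit 2-colouring of {1, ..., 1131} with no monochromatic 6-AP (giving the lower bound W(2, 6) > 1131) and a finite case analysis / exhaustive computer search showing every 2-colouring of {1, ..., 1132} has such an AP.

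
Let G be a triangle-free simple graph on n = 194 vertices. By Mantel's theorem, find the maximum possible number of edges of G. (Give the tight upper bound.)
ex(194, K_3) = ⌊194^2/4⌋ = 9409

Mantel (1907): a triangle-free graph on n vertices has at most ⌊n^2/4⌋ edges, with equality for the complete bipartite graph K_{⌊n/2⌋, ⌈n/2⌉}. For n = 194: ⌊194^2/4⌋ = ⌊37636/4⌋ = 9409. The extremal graph is K_{97, 97}, which has 97·97 = 9409 edges.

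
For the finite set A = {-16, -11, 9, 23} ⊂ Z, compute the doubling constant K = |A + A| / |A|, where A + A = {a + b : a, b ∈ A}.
K = |A + A| / |A| = 10/4 = 5/2

Enumerate A + A = {a + b : a, b ∈ A}. With |A| = 4, there are |A|^2 = 16 ordered sum pairs; collecting distinct values, A + A = {-32, -27, -22, -7, -2, 7, 12, 18, 32, 46}, so |A + A| = 10. Thus K = 10/4 = 5/2. For comparison, the minimum possible |A + A| over all 4-element sets is 2·4 − 1 = 7 (so min K = 7/4), attained only by arithmetic progressions.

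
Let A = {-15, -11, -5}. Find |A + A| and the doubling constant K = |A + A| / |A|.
K = |A + A| / |A| = 6/3 = 2

Enumerate A + A = {a + b : a, b ∈ A}. With |A| = 3, there are |A|^2 = 9 ordered sum pairs; collecting distinct values, A + A = {-30, -26, -22, -20, -16, -10}, so |A + A| = 6. Thus K = 6/3 = 2. For comparison, the minimum possible |A + A| over all 3-element sets is 2·3 − 1 = 5 (so min K = 5/3), attained only by arithmetic progressions.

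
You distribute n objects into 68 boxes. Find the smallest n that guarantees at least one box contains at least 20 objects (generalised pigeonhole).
n = (20 − 1)·68 + 1 = 1293

By the generalised pigeonhole principle, to guarantee some box contains ≥ r objects we need more than (r − 1) · k objects total. Threshold: n = (r − 1) · k + 1. With r = 20 and k = 68: n = 19 · 68 + 1 = 1292 + 1 = 1293. For n = 1292 = 19 · 68, we can put exactly 19 objects in every box, avoiding 20 in any single one — so 1293 is tight.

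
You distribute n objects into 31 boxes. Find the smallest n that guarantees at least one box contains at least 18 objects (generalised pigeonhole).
n = (18 − 1)·31 + 1 = 528

By the generalised pigeonhole principle, to guarantee some box contains ≥ r objects we need more than (r − 1) · k objects total. Threshold: n = (r − 1) · k + 1. With r = 18 and k = 31: n = 17 · 31 + 1 = 527 + 1 = 528. For n = 527 = 17 · 31, we can put exactly 17 objects in every box, avoiding 18 in any single one — so 528 is tight.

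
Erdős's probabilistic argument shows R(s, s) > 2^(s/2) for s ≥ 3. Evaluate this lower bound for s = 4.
2^(4/2) = 4; so R(4, 4) > 4

Colour each edge of K_n uniformly at random with red/blue. The expected number of monochromatic K_4 is C(n, 4) · 2 · 2^(−C(4,2)). If C(n, 4) · 2^(1 − C(4,2)) < 1, then with positive probability no monochromatic K_4 exists, so R(4, 4) > n. The standard estimate C(n, 4) ≤ n^4/4! shows this inequality holds whenever n ≤ 2^(4/2) (since 4! · 2^(C(4,2) − 1) > 2^(4^2/2) ≥ n^4). Hence R(4, 4) > 2^(4/2) = 4.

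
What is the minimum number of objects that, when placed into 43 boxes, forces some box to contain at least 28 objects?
n = (28 − 1)·43 + 1 = 1162

By the generalised pigeonhole principle, to guarantee some box contains ≥ r objects we need more than (r − 1) · k objects total. Threshold: n = (r − 1) · k + 1. With r = 28 and k = 43: n = 27 · 43 + 1 = 1161 + 1 = 1162. For n = 1161 = 27 · 43, we can put exactly 27 objects in every box, avoiding 28 in any single one — so 1162 is tight.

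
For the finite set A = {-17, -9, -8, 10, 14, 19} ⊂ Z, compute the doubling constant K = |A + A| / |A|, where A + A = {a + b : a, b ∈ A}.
K = |A + A| / |A| = 20/6 = 10/3

Enumerate A + A = {a + b : a, b ∈ A}. With |A| = 6, there are |A|^2 = 36 ordered sum pairs; collecting distinct values, A + A = {-34, -26, -25, -18, -17, -16, -7, -3, 1, 2, 5, 6, 10, 11, 20, 24, 28, 29, 33, 38}, so |A + A| = 20. Thus K = 20/6 = 10/3. For comparison, the minimum possible |A + A| over all 6-element sets is 2·6 − 1 = 11 (so min K = 11/6), attained only by arithmetic progressions.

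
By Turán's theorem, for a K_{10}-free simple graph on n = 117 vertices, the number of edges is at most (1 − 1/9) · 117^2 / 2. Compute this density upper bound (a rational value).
Turán density bound = (8/9) · 117^2/2 = 6084

Turán's theorem: ex(n, K_{r+1}) is achieved by the complete r-partite Turán graph T(n, r) with parts as balanced as possible, and is at most (1 − 1/r) · n^2/2. For r = 9, n = 117: the density bound is (8/9) · 13689/2 = 6084. Since 9 ∣ 117, the Turán graph T(117, 9) has parts of equal size 13, and its edge count e(T(117, 9)) = 6084 attains the density bound exactly.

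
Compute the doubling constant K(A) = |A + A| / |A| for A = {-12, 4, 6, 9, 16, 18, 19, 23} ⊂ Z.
K = |A + A| / |A| = 32/8 = 4

Enumerate A + A = {a + b : a, b ∈ A}. With |A| = 8, there are |A|^2 = 64 ordered sum pairs; collecting distinct values, A + A = {-24, -8, -6, -3, 4, 6, 7, 8, 10, 11, 12, 13, 15, 18, 20, 22, 23, 24, 25, 27, 28, 29, 32, 34, 35, 36, 37, 38, 39, 41, 42, 46}, so |A + A| = 32. Thus K = 32/8 = 4. For comparison, the minimum possible |A + A| over all 8-element sets is 2·8 − 1 = 15 (so min K = 15/8), attained only by arithmetic progressions.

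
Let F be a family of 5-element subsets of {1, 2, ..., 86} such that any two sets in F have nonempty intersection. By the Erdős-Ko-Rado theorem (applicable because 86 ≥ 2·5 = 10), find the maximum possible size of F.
max |F| = C(85, 4) = 2024785

Erdős-Ko-Rado (1961): when n ≥ 2k, max |F| = C(n−1, k−1). The bound is attained by the star {A : i ∈ A} for any fixed i ∈ [n]. Here C(86−1, 5−1) = C(85, 4) = 2024785.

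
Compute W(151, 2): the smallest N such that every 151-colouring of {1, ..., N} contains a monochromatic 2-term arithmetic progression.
W(151, 2) = 151 + 1 = 152

A 2-term AP is any pair of integers, so a monochromatic 2-AP exists iff some colour is used at least twice. With 151 colours, the colouring i ↦ i on {1, ..., 151} uses each colour once, avoiding any monochromatic pair, so W(151, 2) > 151. For {1, ..., 152}, pigeonhole forces two integers of the same colour, which form a monochromatic 2-AP. Hence W(151, 2) = 152.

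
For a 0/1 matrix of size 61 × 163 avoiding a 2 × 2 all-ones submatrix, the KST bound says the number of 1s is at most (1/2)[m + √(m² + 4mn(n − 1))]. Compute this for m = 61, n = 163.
z(61, 163; 2, 2) ≤ (1/2)[61 + √(61² + 4·61·163·162)] = (1/2)[61 + √6446785] = 1300.026

Kővári–Sós–Turán: let r_1, ..., r_61 be the row sums and z = Σ r_i the total number of 1s. Each pair of columns can share at most one row with both entries 1 (else a 2×2 all-ones block appears), so Σ_i C(r_i, 2) ≤ C(163, 2) = 13203. By convexity Σ_i C(r_i, 2) ≥ 61·C(z/61, 2) = z(z − 61)/(2·61), giving z² − 61z − 61·163·162 ≤ 0 and hence z ≤ (1/2)[61 + √(3721 + 4·1610766)] = (1/2)[61 + √6446785] ≈ (1/2)(61 + 2539.052) = 1300.026.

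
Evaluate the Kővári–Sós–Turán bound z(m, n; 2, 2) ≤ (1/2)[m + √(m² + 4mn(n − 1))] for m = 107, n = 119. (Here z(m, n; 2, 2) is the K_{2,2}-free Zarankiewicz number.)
z(107, 119; 2, 2) ≤ (1/2)[107 + √(107² + 4·107·119·118)] = (1/2)[107 + √6021425] = 1280.4296

Kővári–Sós–Turán: let r_1, ..., r_107 be the row sums and z = Σ r_i the total number of 1s. Each pair of columns can share at most one row with both entries 1 (else a 2×2 all-ones block appears), so Σ_i C(r_i, 2) ≤ C(119, 2) = 7021. By convexity Σ_i C(r_i, 2) ≥ 107·C(z/107, 2) = z(z − 107)/(2·107), giving z² − 107z − 107·119·118 ≤ 0 and hence z ≤ (1/2)[107 + √(11449 + 4·1502494)] = (1/2)[107 + √6021425] ≈ (1/2)(107 + 2453.8592) = 1280.4296.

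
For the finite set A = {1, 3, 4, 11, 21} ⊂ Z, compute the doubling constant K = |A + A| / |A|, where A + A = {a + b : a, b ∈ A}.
K = |A + A| / |A| = 14/5

Enumerate A + A = {a + b : a, b ∈ A}. With |A| = 5, there are |A|^2 = 25 ordered sum pairs; collecting distinct values, A + A = {2, 4, 5, 6, 7, 8, 12, 14, 15, 22, 24, 25, 32, 42}, so |A + A| = 14. Thus K = 14/5. For comparison, the minimum possible |A + A| over all 5-element sets is 2·5 − 1 = 9 (so min K = 9/5), attained only by arithmetic progressions.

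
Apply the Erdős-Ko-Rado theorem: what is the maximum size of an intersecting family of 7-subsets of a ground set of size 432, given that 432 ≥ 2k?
max |F| = C(431, 6) = 8597095768261

The Erdős-Ko-Rado theorem states: for n ≥ 2k, an intersecting family of k-subsets of an n-element set has size at most C(n − 1, k − 1), with equality for 'star' families {A ⊆ [n] : |A| = k, i ∈ A} (fix an element i). For n = 432, k = 7: C(431, 6) = 8597095768261.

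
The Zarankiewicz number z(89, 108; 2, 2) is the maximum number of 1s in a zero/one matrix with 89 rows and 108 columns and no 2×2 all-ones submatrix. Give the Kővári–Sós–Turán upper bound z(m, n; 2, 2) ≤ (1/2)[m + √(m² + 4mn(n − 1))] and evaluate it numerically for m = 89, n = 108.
z(89, 108; 2, 2) ≤ (1/2)[89 + √(89² + 4·89·108·107)] = (1/2)[89 + √4121857] = 1059.6179

Kővári–Sós–Turán: let r_1, ..., r_89 be the row sums and z = Σ r_i the total number of 1s. Each pair of columns can share at most one row with both entries 1 (else a 2×2 all-ones block appears), so Σ_i C(r_i, 2) ≤ C(108, 2) = 5778. By convexity Σ_i C(r_i, 2) ≥ 89·C(z/89, 2) = z(z − 89)/(2·89), giving z² − 89z − 89·108·107 ≤ 0 and hence z ≤ (1/2)[89 + √(7921 + 4·1028484)] = (1/2)[89 + √4121857] ≈ (1/2)(89 + 2030.2357) = 1059.6179.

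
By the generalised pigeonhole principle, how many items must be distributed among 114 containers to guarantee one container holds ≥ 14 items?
n = (14 − 1)·114 + 1 = 1483

By the generalised pigeonhole principle, to guarantee some box contains ≥ r objects we need more than (r − 1) · k objects total. Threshold: n = (r − 1) · k + 1. With r = 14 and k = 114: n = 13 · 114 + 1 = 1482 + 1 = 1483. For n = 1482 = 13 · 114, we can put exactly 13 objects in every box, avoiding 14 in any single one — so 1483 is tight.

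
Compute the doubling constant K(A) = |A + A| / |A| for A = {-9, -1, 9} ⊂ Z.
K = |A + A| / |A| = 6/3 = 2

Enumerate A + A = {a + b : a, b ∈ A}. With |A| = 3, there are |A|^2 = 9 ordered sum pairs; collecting distinct values, A + A = {-18, -10, -2, 0, 8, 18}, so |A + A| = 6. Thus K = 6/3 = 2. For comparison, the minimum possible |A + A| over all 3-element sets is 2·3 − 1 = 5 (so min K = 5/3), attained only by arithmetic progressions.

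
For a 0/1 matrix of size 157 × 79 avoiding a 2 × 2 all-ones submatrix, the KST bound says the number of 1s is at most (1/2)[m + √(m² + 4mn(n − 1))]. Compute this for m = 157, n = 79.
z(157, 79; 2, 2) ≤ (1/2)[157 + √(157² + 4·157·79·78)] = (1/2)[157 + √3894385] = 1065.2098

Kővári–Sós–Turán: let r_1, ..., r_157 be the row sums and z = Σ r_i the total number of 1s. Each pair of columns can share at most one row with both entries 1 (else a 2×2 all-ones block appears), so Σ_i C(r_i, 2) ≤ C(79, 2) = 3081. By convexity Σ_i C(r_i, 2) ≥ 157·C(z/157, 2) = z(z − 157)/(2·157), giving z² − 157z − 157·79·78 ≤ 0 and hence z ≤ (1/2)[157 + √(24649 + 4·967434)] = (1/2)[157 + √3894385] ≈ (1/2)(157 + 1973.4196) = 1065.2098.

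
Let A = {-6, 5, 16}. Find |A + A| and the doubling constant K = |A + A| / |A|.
K = |A + A| / |A| = 5/3

Enumerate A + A = {a + b : a, b ∈ A}. With |A| = 3, there are |A|^2 = 9 ordered sum pairs; collecting distinct values, A + A = {-12, -1, 10, 21, 32}, so |A + A| = 5. Thus K = 5/3. Here |A + A| = 2|A| − 1 = 5, the minimum possible — so K = 5/3 is minimal, which holds iff A is an arithmetic progression.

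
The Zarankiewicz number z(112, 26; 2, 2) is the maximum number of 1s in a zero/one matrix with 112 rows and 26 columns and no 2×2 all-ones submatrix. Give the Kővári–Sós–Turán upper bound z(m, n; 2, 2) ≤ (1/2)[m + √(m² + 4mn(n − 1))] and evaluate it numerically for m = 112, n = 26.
z(112, 26; 2, 2) ≤ (1/2)[112 + √(112² + 4·112·26·25)] = (1/2)[112 + √303744] = 331.5649

Kővári–Sós–Turán: let r_1, ..., r_112 be the row sums and z = Σ r_i the total number of 1s. Each pair of columns can share at most one row with both entries 1 (else a 2×2 all-ones block appears), so Σ_i C(r_i, 2) ≤ C(26, 2) = 325. By convexity Σ_i C(r_i, 2) ≥ 112·C(z/112, 2) = z(z − 112)/(2·112), giving z² − 112z − 112·26·25 ≤ 0 and hence z ≤ (1/2)[112 + √(12544 + 4·72800)] = (1/2)[112 + √303744] ≈ (1/2)(112 + 551.1297) = 331.5649.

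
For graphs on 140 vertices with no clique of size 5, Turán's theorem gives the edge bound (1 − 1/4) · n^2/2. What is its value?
Turán density bound = (3/4) · 140^2/2 = 7350

Turán's theorem: ex(n, K_{r+1}) is achieved by the complete r-partite Turán graph T(n, r) with parts as balanced as possible, and is at most (1 − 1/r) · n^2/2. For r = 4, n = 140: the density bound is (3/4) · 19600/2 = 7350. Since 4 ∣ 140, the Turán graph T(140, 4) has parts of equal size 35, and its edge count e(T(140, 4)) = 7350 attains the density bound exactly.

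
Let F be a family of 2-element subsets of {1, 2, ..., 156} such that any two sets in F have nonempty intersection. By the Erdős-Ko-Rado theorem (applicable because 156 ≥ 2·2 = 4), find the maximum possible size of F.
max |F| = C(155, 1) = 155

The Erdős-Ko-Rado theorem states: for n ≥ 2k, an intersecting family of k-subsets of an n-element set has size at most C(n − 1, k − 1), with equality for 'star' families {A ⊆ [n] : |A| = k, i ∈ A} (fix an element i). For n = 156, k = 2: C(155, 1) = 155.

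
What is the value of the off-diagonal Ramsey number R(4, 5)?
R(4, 5) = 25

Lower bound: an explicit 2-colouring of K_{24} (typically a Paley-type or other structured construction) avoids a red K_4 and a blue K_5, showing R(4, 5) > 24.
Upper bound: the simple Erdős–Szekeres recurrence only gives R(4, 5) ≤ 32; the tight bound R(4, 5) ≤ 25 requires a sharper case analysis (or computer search) of 2-colourings of K_{25}.
Hence R(4, 5) = 25.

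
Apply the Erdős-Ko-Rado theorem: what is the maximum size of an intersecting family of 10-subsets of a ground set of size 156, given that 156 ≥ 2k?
max |F| = C(155, 9) = 112320215956025

The Erdős-Ko-Rado theorem states: for n ≥ 2k, an intersecting family of k-subsets of an n-element set has size at most C(n − 1, k − 1), with equality for 'star' families {A ⊆ [n] : |A| = k, i ∈ A} (fix an element i). For n = 156, k = 10: C(155, 9) = 112320215956025.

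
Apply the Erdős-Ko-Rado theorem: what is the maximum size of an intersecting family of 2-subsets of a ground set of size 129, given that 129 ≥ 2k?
max |F| = C(128, 1) = 128

Erdős-Ko-Rado (1961): when n ≥ 2k, max |F| = C(n−1, k−1). The bound is attained by the star {A : i ∈ A} for any fixed i ∈ [n]. Here C(129−1, 2−1) = C(128, 1) = 128.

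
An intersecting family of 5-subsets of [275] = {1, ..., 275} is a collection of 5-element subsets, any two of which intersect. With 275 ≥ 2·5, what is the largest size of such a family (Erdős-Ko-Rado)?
max |F| = C(274, 4) = 229741876

The Erdős-Ko-Rado theorem states: for n ≥ 2k, an intersecting family of k-subsets of an n-element set has size at most C(n − 1, k − 1), with equality for 'star' families {A ⊆ [n] : |A| = k, i ∈ A} (fix an element i). For n = 275, k = 5: C(274, 4) = 229741876.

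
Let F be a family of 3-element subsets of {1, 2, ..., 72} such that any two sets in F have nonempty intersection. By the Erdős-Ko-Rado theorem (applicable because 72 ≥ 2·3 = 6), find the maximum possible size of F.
max |F| = C(71, 2) = 2485

The Erdős-Ko-Rado theorem states: for n ≥ 2k, an intersecting family of k-subsets of an n-element set has size at most C(n − 1, k − 1), with equality for 'star' families {A ⊆ [n] : |A| = k, i ∈ A} (fix an element i). For n = 72, k = 3: C(71, 2) = 2485.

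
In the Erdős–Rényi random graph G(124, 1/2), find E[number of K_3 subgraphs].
E[# K_3] = C(124, 3) · (1/2)^C(3, 2) = 310124 / 2^3 = 77531/2 = 38765.5

For each 3-subset S of vertices (there are C(124, 3) = 310124 such S), let X_S = 1 if S induces a K_3 (all C(3, 2) = 3 edges present). Then P(X_S = 1) = (1/2)^3 = 1/8. By linearity of expectation, E[# K_3] = C(124, 3) · (1/2)^3 = 310124 / 8 = 77531/2 = 38765.5.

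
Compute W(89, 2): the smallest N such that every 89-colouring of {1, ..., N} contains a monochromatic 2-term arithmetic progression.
W(89, 2) = 89 + 1 = 90

A 2-term AP is any pair of integers, so a monochromatic 2-AP exists iff some colour is used at least twice. With 89 colours, the colouring i ↦ i on {1, ..., 89} uses each colour once, avoiding any monochromatic pair, so W(89, 2) > 89. For {1, ..., 90}, pigeonhole forces two integers of the same colour, which form a monochromatic 2-AP. Hence W(89, 2) = 90.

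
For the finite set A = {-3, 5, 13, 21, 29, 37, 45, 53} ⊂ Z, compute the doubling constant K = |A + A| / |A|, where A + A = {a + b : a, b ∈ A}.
K = |A + A| / |A| = 15/8

Enumerate A + A = {a + b : a, b ∈ A}. With |A| = 8, there are |A|^2 = 64 ordered sum pairs; collecting distinct values, A + A = {-6, 2, 10, 18, 26, 34, 42, 50, 58, 66, 74, 82, 90, 98, 106}, so |A + A| = 15. Thus K = 15/8. Here |A + A| = 2|A| − 1 = 15, the minimum possible — so K = 15/8 is minimal, which holds iff A is an arithmetic progression.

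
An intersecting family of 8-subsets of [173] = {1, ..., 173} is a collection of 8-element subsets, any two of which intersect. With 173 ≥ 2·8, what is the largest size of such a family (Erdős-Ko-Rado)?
max |F| = C(172, 7) = 780842580024

Erdős-Ko-Rado (1961): when n ≥ 2k, max |F| = C(n−1, k−1). The bound is attained by the star {A : i ∈ A} for any fixed i ∈ [n]. Here C(173−1, 8−1) = C(172, 7) = 780842580024.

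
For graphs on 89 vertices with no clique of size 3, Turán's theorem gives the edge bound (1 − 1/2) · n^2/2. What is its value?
Turán density bound = (1/2) · 89^2/2 = 7921/4 ≈ 1980.25

Turán's theorem: ex(n, K_{r+1}) is achieved by the complete r-partite Turán graph T(n, r) with parts as balanced as possible, and is at most (1 − 1/r) · n^2/2. For r = 2, n = 89: the density bound is (1/2) · 7921/2 = 7921/4 ≈ 1980.25. The integer-valued extremum is e(T(89, 2)) = 1980, which is strictly less than the density bound 7921/4 since 2 ∤ 89 (the parts of T(89, 2) cannot all be equal).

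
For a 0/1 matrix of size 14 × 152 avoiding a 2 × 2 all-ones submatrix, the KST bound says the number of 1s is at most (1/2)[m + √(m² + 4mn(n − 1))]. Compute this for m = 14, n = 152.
z(14, 152; 2, 2) ≤ (1/2)[14 + √(14² + 4·14·152·151)] = (1/2)[14 + √1285508] = 573.9012

Kővári–Sós–Turán: let r_1, ..., r_14 be the row sums and z = Σ r_i the total number of 1s. Each pair of columns can share at most one row with both entries 1 (else a 2×2 all-ones block appears), so Σ_i C(r_i, 2) ≤ C(152, 2) = 11476. By convexity Σ_i C(r_i, 2) ≥ 14·C(z/14, 2) = z(z − 14)/(2·14), giving z² − 14z − 14·152·151 ≤ 0 and hence z ≤ (1/2)[14 + √(196 + 4·321328)] = (1/2)[14 + √1285508] ≈ (1/2)(14 + 1133.8025) = 573.9012.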